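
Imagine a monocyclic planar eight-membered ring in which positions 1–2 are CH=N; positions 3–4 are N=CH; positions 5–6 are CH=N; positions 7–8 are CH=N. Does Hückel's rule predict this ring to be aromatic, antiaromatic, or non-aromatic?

Antiaromatic

All ring atoms are sp² and supply a p orbital to the ring (every atom in a ring double bond is sp² and brings one electron to the p orbital; each =N– nitrogen is pyridine-type (lone pair in the sp² plane, one electron in the p orbital)); the conjugation is uninterrupted.
Tallying contributions gives 4 × 2 = 8 from the 4 double-bond units.
8 is a 4n count (n = 2), so the planar conjugated ring is antiaromatic.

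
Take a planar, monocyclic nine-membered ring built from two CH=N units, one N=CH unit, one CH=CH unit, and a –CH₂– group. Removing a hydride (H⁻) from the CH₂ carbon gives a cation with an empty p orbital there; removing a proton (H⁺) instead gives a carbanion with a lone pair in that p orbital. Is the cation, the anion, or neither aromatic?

The anion

In either ion the ring is fully conjugated: every atom, including the new sp² carbon, supplies a p orbital.
Cation: 4 × 2 + 0 = 8 π electrons → 4(2), antiaromatic.
Anion: 4 × 2 + 2 = 10 π electrons → 4(2)+2, aromatic.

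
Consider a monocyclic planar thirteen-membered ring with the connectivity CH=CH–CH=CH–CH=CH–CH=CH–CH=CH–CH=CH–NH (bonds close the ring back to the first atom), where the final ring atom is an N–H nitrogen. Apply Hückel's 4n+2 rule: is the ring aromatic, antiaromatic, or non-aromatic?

Aromatic

The p orbitals form a continuous loop: the double-bond atoms are sp², each contributing one p electron; the pyrrole-type nitrogen donates its lone pair from the p orbital. The ring is fully conjugated.
Tallying contributions gives 6 × 2 = 12 from the double-bond units + 2 from the NH atom = 14.
Since 14 = 4·3 + 2, the ring meets the 4n+2 criterion.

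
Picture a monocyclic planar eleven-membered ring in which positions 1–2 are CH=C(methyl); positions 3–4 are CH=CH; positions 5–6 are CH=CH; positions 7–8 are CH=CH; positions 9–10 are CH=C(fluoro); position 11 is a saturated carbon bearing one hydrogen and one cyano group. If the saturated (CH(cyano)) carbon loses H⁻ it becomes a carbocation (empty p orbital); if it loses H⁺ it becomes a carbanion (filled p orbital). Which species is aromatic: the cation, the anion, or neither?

In both ions every ring atom is sp² and contributes a p orbital, so both rings are fully conjugated.
Cation: 5 × 2 + 0 = 10 π electrons → 4(2)+2, aromatic.
Anion: 5 × 2 + 2 = 12 π electrons → 4(3), antiaromatic.

The cation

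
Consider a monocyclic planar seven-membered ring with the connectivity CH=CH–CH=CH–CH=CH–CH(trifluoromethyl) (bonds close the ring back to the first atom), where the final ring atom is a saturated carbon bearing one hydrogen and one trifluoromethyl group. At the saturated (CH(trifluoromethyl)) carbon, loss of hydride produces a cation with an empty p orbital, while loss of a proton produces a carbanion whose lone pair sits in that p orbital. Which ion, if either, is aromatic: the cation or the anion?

The cation

In either ion the ring is fully conjugated: every atom, including the new sp² carbon, supplies a p orbital.
Cation: 3 × 2 + 0 = 6 π electrons → 4(1)+2, aromatic.
Anion: 3 × 2 + 2 = 8 π electrons → 4(2), antiaromatic.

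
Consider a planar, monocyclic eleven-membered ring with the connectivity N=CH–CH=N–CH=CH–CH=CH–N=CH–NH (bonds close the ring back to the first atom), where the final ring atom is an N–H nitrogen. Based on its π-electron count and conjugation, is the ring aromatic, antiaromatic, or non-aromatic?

Check conjugation: each doubly-bonded ring atom is sp² with one p-orbital electron; each =N– nitrogen is pyridine-type (lone pair in the sp² plane, one electron in the p orbital); the pyrrole-type nitrogen donates its lone pair from the p orbital — every position has a p orbital, so the cyclic π system is continuous.
π-electron count: 5 × 2 = 10 from the double-bond units + 2 from the NH atom = 12.
12 = 4(3); a planar, fully conjugated 4n system is antiaromatic.

Antiaromatic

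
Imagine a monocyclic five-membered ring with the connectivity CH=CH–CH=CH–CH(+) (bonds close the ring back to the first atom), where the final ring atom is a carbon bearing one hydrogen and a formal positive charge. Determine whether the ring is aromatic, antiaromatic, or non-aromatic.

Antiaromatic

Every ring atom contributes a p orbital perpendicular to the ring (each doubly-bonded ring atom is sp² with one p-orbital electron; the carbocation has an empty p orbital), so the π system is cyclic and fully conjugated.
π-electron count: 2 × 2 = 4 from the double-bond units + 0 from the CH(+) atom = 4.
4 = 4(1); a planar, fully conjugated 4n system is antiaromatic.
This is the cyclopentadienyl cation.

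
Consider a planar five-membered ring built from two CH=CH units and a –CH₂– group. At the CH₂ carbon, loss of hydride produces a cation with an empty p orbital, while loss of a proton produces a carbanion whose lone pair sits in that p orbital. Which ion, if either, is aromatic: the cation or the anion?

Once that carbon is sp², every ring atom has a p orbital and both ions are fully conjugated.
Cation: 2 × 2 + 0 = 4 π electrons → 4(1), antiaromatic.
Anion: 2 × 2 + 2 = 6 π electrons → 4(1)+2, aromatic.

The anion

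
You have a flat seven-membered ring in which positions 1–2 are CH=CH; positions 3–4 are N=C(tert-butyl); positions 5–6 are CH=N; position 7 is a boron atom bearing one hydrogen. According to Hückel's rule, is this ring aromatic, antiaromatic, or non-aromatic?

Aromatic

The p orbitals form a continuous loop: each doubly-bonded ring atom is sp² with one p-orbital electron; each =N– nitrogen is pyridine-type (lone pair in the sp² plane, one electron in the p orbital); the boron has an empty p orbital. The ring is fully conjugated.
π-electron count: 3 × 2 = 6 from the double-bond units + 0 from the BH atom = 6.
6 = 4(1) + 2, which satisfies Hückel's 4n+2 rule.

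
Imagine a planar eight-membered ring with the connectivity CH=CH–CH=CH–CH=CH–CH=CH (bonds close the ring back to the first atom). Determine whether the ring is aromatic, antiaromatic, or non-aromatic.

Antiaromatic

The p orbitals form a continuous loop: the double-bond atoms are sp², each contributing one p electron. The ring is fully conjugated.
π-electron count: 4 × 2 = 8 from the 4 double-bond units.
8 is a 4n count (n = 2), so the planar conjugated ring is antiaromatic.
(This ring is cyclooctatetraene.)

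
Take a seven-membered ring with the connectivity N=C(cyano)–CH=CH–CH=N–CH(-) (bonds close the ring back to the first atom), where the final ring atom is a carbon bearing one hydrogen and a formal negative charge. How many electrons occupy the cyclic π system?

All ring atoms are sp² and supply a p orbital to the ring (every atom in a ring double bond is sp² and brings one electron to the p orbital; each sp² =N– keeps its lone pair in-plane and puts one electron into the π system; the carbanion's lone pair occupies the p orbital); the conjugation is uninterrupted.
Adding the contributions, 3 × 2 = 6 from the double-bond units + 2 from the CH(-) atom = 8.

8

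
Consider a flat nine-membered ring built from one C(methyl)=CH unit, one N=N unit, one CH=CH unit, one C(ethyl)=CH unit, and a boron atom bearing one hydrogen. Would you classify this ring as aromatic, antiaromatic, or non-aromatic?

Antiaromatic

All ring atoms are sp² and supply a p orbital to the ring (each doubly-bonded ring atom is sp² with one p-orbital electron; the doubly-bonded nitrogens are pyridine-type — their lone pairs lie in the ring plane, leaving one electron in the p orbital; the boron has an empty p orbital); the conjugation is uninterrupted.
π-electron count: 4 × 2 = 8 from the double-bond units + 0 from the BH atom = 8.
8 is a 4n count (n = 2), so the planar conjugated ring is antiaromatic.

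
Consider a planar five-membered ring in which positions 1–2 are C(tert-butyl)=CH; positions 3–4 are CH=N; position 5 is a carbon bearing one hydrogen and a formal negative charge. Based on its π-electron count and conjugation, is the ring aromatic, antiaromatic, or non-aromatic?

The p orbitals form a continuous loop: every atom in a ring double bond is sp² and brings one electron to the p orbital; each =N– nitrogen is pyridine-type (lone pair in the sp² plane, one electron in the p orbital); the carbanion's lone pair occupies the p orbital. The ring is fully conjugated.
π-electron count: 2 × 2 = 4 from the double-bond units + 2 from the CH(-) atom = 6.
That gives a 4n+2 count (6, n = 1).

Aromatic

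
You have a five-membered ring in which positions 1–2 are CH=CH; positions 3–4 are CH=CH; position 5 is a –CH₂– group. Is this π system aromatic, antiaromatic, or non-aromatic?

Non-aromatic

The CH2 carbon is saturated: the tetrahedral CH₂ carbon is sp³ and has no p orbital in the ring π system. Conjugation is not continuous around the ring.
Without a continuous loop of overlapping p orbitals the Hückel electron count never comes into play.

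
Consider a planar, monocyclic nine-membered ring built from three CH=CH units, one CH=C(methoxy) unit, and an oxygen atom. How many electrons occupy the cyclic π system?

The p orbitals form a continuous loop: each doubly-bonded ring atom is sp² with one p-orbital electron; the oxygen donates one lone pair from its p orbital. The ring is fully conjugated.
Tallying contributions gives 4 × 2 = 8 from the double-bond units + 2 from the O atom = 10.

10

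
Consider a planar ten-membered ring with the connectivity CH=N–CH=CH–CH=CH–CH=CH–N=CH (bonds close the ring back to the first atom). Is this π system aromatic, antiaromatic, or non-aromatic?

Aromatic

All ring atoms are sp² and supply a p orbital to the ring (each doubly-bonded ring atom is sp² with one p-orbital electron; each sp² =N– keeps its lone pair in-plane and puts one electron into the π system); the conjugation is uninterrupted.
Counting π electrons: 5 × 2 = 10 from the 5 double-bond units.
That gives a 4n+2 count (10, n = 2).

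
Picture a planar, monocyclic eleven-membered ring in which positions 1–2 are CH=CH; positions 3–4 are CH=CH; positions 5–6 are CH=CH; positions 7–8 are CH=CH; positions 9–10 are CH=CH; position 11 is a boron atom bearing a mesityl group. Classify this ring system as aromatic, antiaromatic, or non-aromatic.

Aromatic

The p orbitals form a continuous loop: each doubly-bonded ring atom is sp² with one p-orbital electron; the boron has an empty p orbital. The ring is fully conjugated.
Tallying contributions gives 5 × 2 = 10 from the double-bond units + 0 from the B(mesityl) atom = 10.
Since 10 = 4·2 + 2, the ring meets the 4n+2 criterion.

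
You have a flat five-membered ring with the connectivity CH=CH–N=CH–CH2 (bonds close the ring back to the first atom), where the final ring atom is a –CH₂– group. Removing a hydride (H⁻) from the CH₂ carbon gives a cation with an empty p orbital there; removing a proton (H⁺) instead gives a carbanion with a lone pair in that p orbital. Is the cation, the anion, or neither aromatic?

In both ions every ring atom is sp² and contributes a p orbital, so both rings are fully conjugated.
Cation: 2 × 2 + 0 = 4 π electrons → 4(1), antiaromatic.
Anion: 2 × 2 + 2 = 6 π electrons → 4(1)+2, aromatic.

The anion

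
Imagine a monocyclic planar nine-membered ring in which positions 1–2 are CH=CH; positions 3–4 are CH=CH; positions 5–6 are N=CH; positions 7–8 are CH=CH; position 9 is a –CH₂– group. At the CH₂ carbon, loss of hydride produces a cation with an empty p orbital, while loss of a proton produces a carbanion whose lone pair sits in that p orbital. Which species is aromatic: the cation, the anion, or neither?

Both ions have a continuous loop of p orbitals — each ring atom is sp².
Cation: 4 × 2 + 0 = 8 π electrons → 4(2), antiaromatic.
Anion: 4 × 2 + 2 = 10 π electrons → 4(2)+2, aromatic.

The anion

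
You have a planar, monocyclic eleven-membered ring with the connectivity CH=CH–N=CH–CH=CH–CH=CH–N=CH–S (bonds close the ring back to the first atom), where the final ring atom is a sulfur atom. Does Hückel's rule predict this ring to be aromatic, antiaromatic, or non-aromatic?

All ring atoms are sp² and supply a p orbital to the ring (each doubly-bonded ring atom is sp² with one p-orbital electron; the doubly-bonded nitrogens are pyridine-type — their lone pairs lie in the ring plane, leaving one electron in the p orbital; the sulfur donates one lone pair from its p orbital); the conjugation is uninterrupted.
Counting π electrons: 5 × 2 = 10 from the double-bond units + 2 from the S atom = 12.
12 is a 4n count (n = 3), so the planar conjugated ring is antiaromatic.

Antiaromatic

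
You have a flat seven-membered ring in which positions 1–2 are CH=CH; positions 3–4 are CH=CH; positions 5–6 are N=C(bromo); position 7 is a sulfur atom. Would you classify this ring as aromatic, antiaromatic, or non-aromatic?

Antiaromatic

Every ring atom contributes a p orbital perpendicular to the ring (every atom in a ring double bond is sp² and brings one electron to the p orbital; each sp² =N– keeps its lone pair in-plane and puts one electron into the π system; the sulfur donates one lone pair from its p orbital), so the π system is cyclic and fully conjugated.
Tallying contributions gives 3 × 2 = 6 from the double-bond units + 2 from the S atom = 8.
8 = 4(2); a planar, fully conjugated 4n system is antiaromatic.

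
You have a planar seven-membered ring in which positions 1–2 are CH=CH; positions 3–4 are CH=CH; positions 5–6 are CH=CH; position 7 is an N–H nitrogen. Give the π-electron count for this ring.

8

Check conjugation: every atom in a ring double bond is sp² and brings one electron to the p orbital; the pyrrole-type nitrogen donates its lone pair from the p orbital — every position has a p orbital, so the cyclic π system is continuous.
Tallying contributions gives 3 × 2 = 6 from the double-bond units + 2 from the NH atom = 8.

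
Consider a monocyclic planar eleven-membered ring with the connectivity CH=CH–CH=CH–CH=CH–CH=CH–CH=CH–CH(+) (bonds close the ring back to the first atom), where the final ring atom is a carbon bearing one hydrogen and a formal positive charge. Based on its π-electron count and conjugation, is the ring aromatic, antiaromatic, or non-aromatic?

Every ring atom contributes a p orbital perpendicular to the ring (each doubly-bonded ring atom is sp² with one p-orbital electron; the carbocation has an empty p orbital), so the π system is cyclic and fully conjugated.
π-electron count: 5 × 2 = 10 from the double-bond units + 0 from the CH(+) atom = 10.
That gives a 4n+2 count (10, n = 2).

Aromatic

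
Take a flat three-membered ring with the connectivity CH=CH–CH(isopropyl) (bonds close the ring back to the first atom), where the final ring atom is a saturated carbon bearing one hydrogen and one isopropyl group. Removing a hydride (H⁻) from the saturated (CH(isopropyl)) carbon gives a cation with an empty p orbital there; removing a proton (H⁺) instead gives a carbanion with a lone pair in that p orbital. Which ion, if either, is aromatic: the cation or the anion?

In either ion the ring is fully conjugated: every atom, including the new sp² carbon, supplies a p orbital.
Cation: 1 × 2 + 0 = 2 π electrons → 4(0)+2, aromatic.
Anion: 1 × 2 + 2 = 4 π electrons → 4(1), antiaromatic.

The cation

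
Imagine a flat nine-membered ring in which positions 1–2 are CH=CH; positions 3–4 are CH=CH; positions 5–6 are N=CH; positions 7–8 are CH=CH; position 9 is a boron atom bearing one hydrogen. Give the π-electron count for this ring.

8

The p orbitals form a continuous loop: every atom in a ring double bond is sp² and brings one electron to the p orbital; each sp² =N– keeps its lone pair in-plane and puts one electron into the π system; the boron has an empty p orbital. The ring is fully conjugated.
Counting π electrons: 4 × 2 = 8 from the double-bond units + 0 from the BH atom = 8.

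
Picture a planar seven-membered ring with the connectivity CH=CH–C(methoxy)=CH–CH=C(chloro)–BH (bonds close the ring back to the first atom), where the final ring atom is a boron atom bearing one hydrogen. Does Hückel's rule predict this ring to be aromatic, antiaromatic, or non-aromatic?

Every ring atom contributes a p orbital perpendicular to the ring (each doubly-bonded ring atom is sp² with one p-orbital electron; the boron has an empty p orbital), so the π system is cyclic and fully conjugated.
Tallying contributions gives 3 × 2 = 6 from the double-bond units + 0 from the BH atom = 6.
6 = 4(1) + 2, which satisfies Hückel's 4n+2 rule.

Aromatic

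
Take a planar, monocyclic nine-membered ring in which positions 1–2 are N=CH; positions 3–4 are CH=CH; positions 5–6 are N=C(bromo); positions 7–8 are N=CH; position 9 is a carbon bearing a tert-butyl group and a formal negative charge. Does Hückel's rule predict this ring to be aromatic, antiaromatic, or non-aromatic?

Check conjugation: each doubly-bonded ring atom is sp² with one p-orbital electron; the doubly-bonded nitrogens are pyridine-type — their lone pairs lie in the ring plane, leaving one electron in the p orbital; the carbanion's lone pair occupies the p orbital — every position has a p orbital, so the cyclic π system is continuous.
Adding the contributions, 4 × 2 = 8 from the double-bond units + 2 from the C(tert-butyl)(-) atom = 10.
With 10 π electrons (n = 2), the Hückel 4n+2 condition holds.

Aromatic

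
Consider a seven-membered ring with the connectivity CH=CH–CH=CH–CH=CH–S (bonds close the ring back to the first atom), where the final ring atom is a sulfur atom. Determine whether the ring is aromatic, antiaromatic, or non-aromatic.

Check conjugation: each doubly-bonded ring atom is sp² with one p-orbital electron; the sulfur donates one lone pair from its p orbital — every position has a p orbital, so the cyclic π system is continuous.
Counting π electrons: 3 × 2 = 6 from the double-bond units + 2 from the S atom = 8.
8 is a 4n count (n = 2), so the planar conjugated ring is antiaromatic.

Antiaromatic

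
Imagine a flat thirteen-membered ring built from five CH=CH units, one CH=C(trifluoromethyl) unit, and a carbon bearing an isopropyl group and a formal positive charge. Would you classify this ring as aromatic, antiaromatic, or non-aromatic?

Antiaromatic

All ring atoms are sp² and supply a p orbital to the ring (the double-bond atoms are sp², each contributing one p electron; the carbocation has an empty p orbital); the conjugation is uninterrupted.
π-electron count: 6 × 2 = 12 from the double-bond units + 0 from the C(isopropyl)(+) atom = 12.
With 12 = 4·3 π electrons, Hückel's rule classifies the planar ring as antiaromatic.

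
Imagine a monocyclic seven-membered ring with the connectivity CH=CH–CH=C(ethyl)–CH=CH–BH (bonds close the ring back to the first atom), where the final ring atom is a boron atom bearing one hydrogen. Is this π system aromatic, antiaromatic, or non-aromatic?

Aromatic

All ring atoms are sp² and supply a p orbital to the ring (every atom in a ring double bond is sp² and brings one electron to the p orbital; the boron has an empty p orbital); the conjugation is uninterrupted.
Counting π electrons: 3 × 2 = 6 from the double-bond units + 0 from the BH atom = 6.
6 = 4(1) + 2, which satisfies Hückel's 4n+2 rule.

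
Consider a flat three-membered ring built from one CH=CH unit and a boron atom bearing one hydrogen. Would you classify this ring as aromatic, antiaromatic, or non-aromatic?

Every ring atom contributes a p orbital perpendicular to the ring (the double-bond atoms are sp², each contributing one p electron; the boron has an empty p orbital), so the π system is cyclic and fully conjugated.
π-electron count: 1 × 2 = 2 from the double-bond unit + 0 from the BH atom = 2.
That gives a 4n+2 count (2, n = 0).

Aromatic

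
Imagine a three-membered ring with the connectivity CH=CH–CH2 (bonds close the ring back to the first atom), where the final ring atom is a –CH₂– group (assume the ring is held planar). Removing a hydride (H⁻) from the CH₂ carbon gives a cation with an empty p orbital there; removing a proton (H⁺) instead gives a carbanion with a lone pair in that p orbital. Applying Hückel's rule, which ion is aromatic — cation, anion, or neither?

The cation

Once that carbon is sp², every ring atom has a p orbital and both ions are fully conjugated.
Cation: 1 × 2 + 0 = 2 π electrons → 4(0)+2, aromatic.
Anion: 1 × 2 + 2 = 4 π electrons → 4(1), antiaromatic.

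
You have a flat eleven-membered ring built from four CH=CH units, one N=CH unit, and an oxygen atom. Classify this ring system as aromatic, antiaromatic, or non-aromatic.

Antiaromatic

Every ring atom contributes a p orbital perpendicular to the ring (every atom in a ring double bond is sp² and brings one electron to the p orbital; each =N– nitrogen is pyridine-type (lone pair in the sp² plane, one electron in the p orbital); the oxygen donates one lone pair from its p orbital), so the π system is cyclic and fully conjugated.
Tallying contributions gives 5 × 2 = 10 from the double-bond units + 2 from the O atom = 12.
With 12 = 4·3 π electrons, Hückel's rule classifies the planar ring as antiaromatic.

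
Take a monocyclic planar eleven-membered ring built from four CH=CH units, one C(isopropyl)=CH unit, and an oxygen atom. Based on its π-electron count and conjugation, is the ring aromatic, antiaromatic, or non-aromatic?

The p orbitals form a continuous loop: each doubly-bonded ring atom is sp² with one p-orbital electron; the oxygen donates one lone pair from its p orbital. The ring is fully conjugated.
π-electron count: 5 × 2 = 10 from the double-bond units + 2 from the O atom = 12.
12 = 4(3); a planar, fully conjugated 4n system is antiaromatic.

Antiaromatic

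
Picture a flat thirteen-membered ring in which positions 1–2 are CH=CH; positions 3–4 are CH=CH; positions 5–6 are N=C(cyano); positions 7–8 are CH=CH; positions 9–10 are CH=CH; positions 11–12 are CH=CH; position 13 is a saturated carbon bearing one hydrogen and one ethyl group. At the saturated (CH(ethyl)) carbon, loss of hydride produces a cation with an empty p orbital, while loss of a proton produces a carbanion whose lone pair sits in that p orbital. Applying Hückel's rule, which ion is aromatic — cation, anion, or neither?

The anion

In either ion the ring is fully conjugated: every atom, including the new sp² carbon, supplies a p orbital.
Cation: 6 × 2 + 0 = 12 π electrons → 4(3), antiaromatic.
Anion: 6 × 2 + 2 = 14 π electrons → 4(3)+2, aromatic.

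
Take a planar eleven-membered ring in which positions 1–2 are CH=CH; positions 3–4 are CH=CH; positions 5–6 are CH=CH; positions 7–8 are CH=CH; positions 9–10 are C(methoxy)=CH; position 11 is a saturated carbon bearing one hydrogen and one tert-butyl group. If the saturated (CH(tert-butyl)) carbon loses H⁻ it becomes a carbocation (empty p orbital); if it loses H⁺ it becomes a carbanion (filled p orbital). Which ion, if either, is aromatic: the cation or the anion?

The cation

Once that carbon is sp², every ring atom has a p orbital and both ions are fully conjugated.
Cation: 5 × 2 + 0 = 10 π electrons → 4(2)+2, aromatic.
Anion: 5 × 2 + 2 = 12 π electrons → 4(3), antiaromatic.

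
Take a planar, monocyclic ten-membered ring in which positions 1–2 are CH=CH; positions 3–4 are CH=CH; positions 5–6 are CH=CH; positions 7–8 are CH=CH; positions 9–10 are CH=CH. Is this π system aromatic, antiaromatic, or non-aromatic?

All ring atoms are sp² and supply a p orbital to the ring (every atom in a ring double bond is sp² and brings one electron to the p orbital); the conjugation is uninterrupted.
π-electron count: 5 × 2 = 10 from the 5 double-bond units.
Since 10 = 4·2 + 2, the ring meets the 4n+2 criterion.

Aromatic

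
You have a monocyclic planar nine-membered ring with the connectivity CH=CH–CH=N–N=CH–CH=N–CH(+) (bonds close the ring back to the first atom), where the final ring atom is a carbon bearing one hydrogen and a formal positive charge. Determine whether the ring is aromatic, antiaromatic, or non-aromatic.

All ring atoms are sp² and supply a p orbital to the ring (every atom in a ring double bond is sp² and brings one electron to the p orbital; each sp² =N– keeps its lone pair in-plane and puts one electron into the π system; the carbocation has an empty p orbital); the conjugation is uninterrupted.
Counting π electrons: 4 × 2 = 8 from the double-bond units + 0 from the CH(+) atom = 8.
8 = 4(2); a planar, fully conjugated 4n system is antiaromatic.

Antiaromatic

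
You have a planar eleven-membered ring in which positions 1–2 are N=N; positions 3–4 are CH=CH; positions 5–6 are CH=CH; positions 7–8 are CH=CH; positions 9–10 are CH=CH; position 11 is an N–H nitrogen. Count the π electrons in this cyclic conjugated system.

12

Check conjugation: each doubly-bonded ring atom is sp² with one p-orbital electron; the doubly-bonded nitrogens are pyridine-type — their lone pairs lie in the ring plane, leaving one electron in the p orbital; the pyrrole-type nitrogen donates its lone pair from the p orbital — every position has a p orbital, so the cyclic π system is continuous.
π-electron count: 5 × 2 = 10 from the double-bond units + 2 from the NH atom = 12.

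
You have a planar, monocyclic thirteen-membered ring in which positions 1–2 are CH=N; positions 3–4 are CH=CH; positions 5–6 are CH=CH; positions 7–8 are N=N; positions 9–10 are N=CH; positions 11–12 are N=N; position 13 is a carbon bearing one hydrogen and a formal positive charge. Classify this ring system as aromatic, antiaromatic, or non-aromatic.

Antiaromatic

Every ring atom contributes a p orbital perpendicular to the ring (the double-bond atoms are sp², each contributing one p electron; the doubly-bonded nitrogens are pyridine-type — their lone pairs lie in the ring plane, leaving one electron in the p orbital; the carbocation has an empty p orbital), so the π system is cyclic and fully conjugated.
π-electron count: 6 × 2 = 12 from the double-bond units + 0 from the CH(+) atom = 12.
A 4n π count (12, n = 3) in a planar conjugated ring means antiaromatic.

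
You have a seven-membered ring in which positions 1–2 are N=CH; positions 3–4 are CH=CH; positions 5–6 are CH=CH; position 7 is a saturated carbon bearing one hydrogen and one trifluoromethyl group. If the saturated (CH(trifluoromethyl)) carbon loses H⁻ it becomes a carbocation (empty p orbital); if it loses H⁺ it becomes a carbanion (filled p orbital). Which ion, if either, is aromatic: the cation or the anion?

Once that carbon is sp², every ring atom has a p orbital and both ions are fully conjugated.
Cation: 3 × 2 + 0 = 6 π electrons → 4(1)+2, aromatic.
Anion: 3 × 2 + 2 = 8 π electrons → 4(2), antiaromatic.

The cation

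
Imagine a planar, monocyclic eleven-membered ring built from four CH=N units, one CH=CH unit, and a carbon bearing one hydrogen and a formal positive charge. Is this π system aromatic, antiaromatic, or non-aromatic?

The p orbitals form a continuous loop: every atom in a ring double bond is sp² and brings one electron to the p orbital; each =N– nitrogen is pyridine-type (lone pair in the sp² plane, one electron in the p orbital); the carbocation has an empty p orbital. The ring is fully conjugated.
Adding the contributions, 5 × 2 = 10 from the double-bond units + 0 from the CH(+) atom = 10.
With 10 π electrons (n = 2), the Hückel 4n+2 condition holds.

Aromatic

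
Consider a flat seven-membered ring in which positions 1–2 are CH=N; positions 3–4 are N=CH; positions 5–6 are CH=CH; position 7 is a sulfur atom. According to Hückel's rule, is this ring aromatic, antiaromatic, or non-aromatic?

Every ring atom contributes a p orbital perpendicular to the ring (every atom in a ring double bond is sp² and brings one electron to the p orbital; each =N– nitrogen is pyridine-type (lone pair in the sp² plane, one electron in the p orbital); the sulfur donates one lone pair from its p orbital), so the π system is cyclic and fully conjugated.
Tallying contributions gives 3 × 2 = 6 from the double-bond units + 2 from the S atom = 8.
With 8 = 4·2 π electrons, Hückel's rule classifies the planar ring as antiaromatic.

Antiaromatic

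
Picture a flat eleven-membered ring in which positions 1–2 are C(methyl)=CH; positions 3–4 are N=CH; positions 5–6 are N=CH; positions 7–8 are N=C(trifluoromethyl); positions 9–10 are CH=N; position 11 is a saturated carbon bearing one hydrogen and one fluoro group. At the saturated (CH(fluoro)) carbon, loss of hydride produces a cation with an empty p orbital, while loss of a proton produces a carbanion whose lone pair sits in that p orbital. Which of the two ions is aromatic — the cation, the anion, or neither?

The cation

Both ions have a continuous loop of p orbitals — each ring atom is sp².
Cation: 5 × 2 + 0 = 10 π electrons → 4(2)+2, aromatic.
Anion: 5 × 2 + 2 = 12 π electrons → 4(3), antiaromatic.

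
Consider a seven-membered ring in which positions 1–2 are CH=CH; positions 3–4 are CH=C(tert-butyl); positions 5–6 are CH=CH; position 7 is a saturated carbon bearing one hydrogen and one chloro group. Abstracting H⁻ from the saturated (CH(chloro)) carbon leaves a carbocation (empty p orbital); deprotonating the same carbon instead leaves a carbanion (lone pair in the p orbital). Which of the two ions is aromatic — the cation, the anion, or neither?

The cation

In either ion the ring is fully conjugated: every atom, including the new sp² carbon, supplies a p orbital.
Cation: 3 × 2 + 0 = 6 π electrons → 4(1)+2, aromatic.
Anion: 3 × 2 + 2 = 8 π electrons → 4(2), antiaromatic.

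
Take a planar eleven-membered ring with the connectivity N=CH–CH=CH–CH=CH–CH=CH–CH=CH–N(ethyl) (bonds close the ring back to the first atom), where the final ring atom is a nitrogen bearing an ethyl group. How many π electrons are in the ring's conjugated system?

12

All ring atoms are sp² and supply a p orbital to the ring (every atom in a ring double bond is sp² and brings one electron to the p orbital; each sp² =N– keeps its lone pair in-plane and puts one electron into the π system; the pyrrole-type nitrogen donates its lone pair from the p orbital); the conjugation is uninterrupted.
Counting π electrons: 5 × 2 = 10 from the double-bond units + 2 from the N(ethyl) atom = 12.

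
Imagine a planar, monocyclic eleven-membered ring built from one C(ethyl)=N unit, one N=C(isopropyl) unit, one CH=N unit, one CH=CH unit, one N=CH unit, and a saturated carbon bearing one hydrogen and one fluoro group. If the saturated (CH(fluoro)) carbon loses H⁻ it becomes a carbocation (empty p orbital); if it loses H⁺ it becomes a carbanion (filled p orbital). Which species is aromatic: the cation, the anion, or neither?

In both ions every ring atom is sp² and contributes a p orbital, so both rings are fully conjugated.
Cation: 5 × 2 + 0 = 10 π electrons → 4(2)+2, aromatic.
Anion: 5 × 2 + 2 = 12 π electrons → 4(3), antiaromatic.

The cation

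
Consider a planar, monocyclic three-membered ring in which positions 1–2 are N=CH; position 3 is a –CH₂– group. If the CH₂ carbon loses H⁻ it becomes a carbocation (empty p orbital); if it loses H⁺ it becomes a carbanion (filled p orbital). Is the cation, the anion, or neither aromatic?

The cation

In both ions every ring atom is sp² and contributes a p orbital, so both rings are fully conjugated.
Cation: 1 × 2 + 0 = 2 π electrons → 4(0)+2, aromatic.
Anion: 1 × 2 + 2 = 4 π electrons → 4(1), antiaromatic.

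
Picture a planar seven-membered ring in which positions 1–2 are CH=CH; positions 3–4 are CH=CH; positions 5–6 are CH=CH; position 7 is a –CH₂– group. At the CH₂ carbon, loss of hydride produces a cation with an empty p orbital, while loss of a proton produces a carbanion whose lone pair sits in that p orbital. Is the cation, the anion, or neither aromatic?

The cation

In both ions every ring atom is sp² and contributes a p orbital, so both rings are fully conjugated.
Cation: 3 × 2 + 0 = 6 π electrons → 4(1)+2, aromatic.
Anion: 3 × 2 + 2 = 8 π electrons → 4(2), antiaromatic.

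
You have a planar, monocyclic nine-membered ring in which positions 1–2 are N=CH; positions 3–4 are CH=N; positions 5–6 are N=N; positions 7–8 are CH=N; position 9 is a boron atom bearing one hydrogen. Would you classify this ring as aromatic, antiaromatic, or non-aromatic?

Every ring atom contributes a p orbital perpendicular to the ring (each doubly-bonded ring atom is sp² with one p-orbital electron; the doubly-bonded nitrogens are pyridine-type — their lone pairs lie in the ring plane, leaving one electron in the p orbital; the boron has an empty p orbital), so the π system is cyclic and fully conjugated.
Counting π electrons: 4 × 2 = 8 from the double-bond units + 0 from the BH atom = 8.
8 is a 4n count (n = 2), so the planar conjugated ring is antiaromatic.

Antiaromatic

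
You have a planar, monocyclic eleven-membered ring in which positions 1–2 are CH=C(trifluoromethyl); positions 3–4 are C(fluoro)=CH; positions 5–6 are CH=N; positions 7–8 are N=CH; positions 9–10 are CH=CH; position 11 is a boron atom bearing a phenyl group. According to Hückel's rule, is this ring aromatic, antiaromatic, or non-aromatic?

All ring atoms are sp² and supply a p orbital to the ring (every atom in a ring double bond is sp² and brings one electron to the p orbital; each sp² =N– keeps its lone pair in-plane and puts one electron into the π system; the boron has an empty p orbital); the conjugation is uninterrupted.
π-electron count: 5 × 2 = 10 from the double-bond units + 0 from the B(phenyl) atom = 10.
With 10 π electrons (n = 2), the Hückel 4n+2 condition holds.

Aromatic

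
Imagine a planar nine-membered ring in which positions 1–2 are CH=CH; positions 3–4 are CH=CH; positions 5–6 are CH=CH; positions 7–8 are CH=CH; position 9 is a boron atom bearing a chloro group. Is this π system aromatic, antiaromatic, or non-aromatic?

Antiaromatic

All ring atoms are sp² and supply a p orbital to the ring (each doubly-bonded ring atom is sp² with one p-orbital electron; the boron has an empty p orbital); the conjugation is uninterrupted.
Adding the contributions, 4 × 2 = 8 from the double-bond units + 0 from the B(chloro) atom = 8.
A 4n π count (8, n = 2) in a planar conjugated ring means antiaromatic.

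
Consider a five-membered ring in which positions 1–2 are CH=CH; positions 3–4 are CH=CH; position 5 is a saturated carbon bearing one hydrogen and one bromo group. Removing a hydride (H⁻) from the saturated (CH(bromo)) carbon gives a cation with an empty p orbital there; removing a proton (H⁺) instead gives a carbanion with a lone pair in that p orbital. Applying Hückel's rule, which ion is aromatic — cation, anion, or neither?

The anion

Once that carbon is sp², every ring atom has a p orbital and both ions are fully conjugated.
Cation: 2 × 2 + 0 = 4 π electrons → 4(1), antiaromatic.
Anion: 2 × 2 + 2 = 6 π electrons → 4(1)+2, aromatic.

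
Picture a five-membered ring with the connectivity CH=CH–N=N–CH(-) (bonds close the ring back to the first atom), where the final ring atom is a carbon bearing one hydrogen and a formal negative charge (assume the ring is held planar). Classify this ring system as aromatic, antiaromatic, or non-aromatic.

Aromatic

Check conjugation: the double-bond atoms are sp², each contributing one p electron; each sp² =N– keeps its lone pair in-plane and puts one electron into the π system; the carbanion's lone pair occupies the p orbital — every position has a p orbital, so the cyclic π system is continuous.
π-electron count: 2 × 2 = 4 from the double-bond units + 2 from the CH(-) atom = 6.
Since 6 = 4·1 + 2, the ring meets the 4n+2 criterion.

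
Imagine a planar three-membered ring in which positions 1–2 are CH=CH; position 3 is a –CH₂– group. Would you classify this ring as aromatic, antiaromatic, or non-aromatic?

Non-aromatic

Because the tetrahedral CH₂ carbon is sp³ and has no p orbital in the ring π system at the CH2 position, the π system cannot extend all the way around the ring.
Without a continuous loop of overlapping p orbitals the Hückel electron count never comes into play.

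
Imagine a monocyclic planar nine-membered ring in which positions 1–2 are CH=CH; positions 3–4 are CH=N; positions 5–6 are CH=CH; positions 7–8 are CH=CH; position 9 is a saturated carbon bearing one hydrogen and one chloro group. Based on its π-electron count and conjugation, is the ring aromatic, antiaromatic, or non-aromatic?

At the CH(chloro) position, that saturated carbon is sp³ and has no p orbital in the ring π system; the ring's p-orbital overlap is broken there.
A ring that is not fully conjugated cannot be aromatic or antiaromatic regardless of its π-electron count.

Non-aromatic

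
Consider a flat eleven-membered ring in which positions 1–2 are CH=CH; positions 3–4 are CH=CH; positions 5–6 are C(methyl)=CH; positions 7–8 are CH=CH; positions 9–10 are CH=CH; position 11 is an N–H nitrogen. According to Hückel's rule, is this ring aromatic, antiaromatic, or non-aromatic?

Antiaromatic

Check conjugation: each doubly-bonded ring atom is sp² with one p-orbital electron; the pyrrole-type nitrogen donates its lone pair from the p orbital — every position has a p orbital, so the cyclic π system is continuous.
Counting π electrons: 5 × 2 = 10 from the double-bond units + 2 from the NH atom = 12.
12 = 4(3); a planar, fully conjugated 4n system is antiaromatic.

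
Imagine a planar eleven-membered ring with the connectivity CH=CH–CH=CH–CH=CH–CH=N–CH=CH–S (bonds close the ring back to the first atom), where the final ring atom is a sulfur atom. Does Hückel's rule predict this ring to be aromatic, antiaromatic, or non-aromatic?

Antiaromatic

Check conjugation: every atom in a ring double bond is sp² and brings one electron to the p orbital; the doubly-bonded nitrogens are pyridine-type — their lone pairs lie in the ring plane, leaving one electron in the p orbital; the sulfur donates one lone pair from its p orbital — every position has a p orbital, so the cyclic π system is continuous.
π-electron count: 5 × 2 = 10 from the double-bond units + 2 from the S atom = 12.
With 12 = 4·3 π electrons, Hückel's rule classifies the planar ring as antiaromatic.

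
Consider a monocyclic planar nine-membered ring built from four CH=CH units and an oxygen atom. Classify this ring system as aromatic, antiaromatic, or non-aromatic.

The p orbitals form a continuous loop: the double-bond atoms are sp², each contributing one p electron; the oxygen donates one lone pair from its p orbital. The ring is fully conjugated.
Counting π electrons: 4 × 2 = 8 from the double-bond units + 2 from the O atom = 10.
That gives a 4n+2 count (10, n = 2).

Aromatic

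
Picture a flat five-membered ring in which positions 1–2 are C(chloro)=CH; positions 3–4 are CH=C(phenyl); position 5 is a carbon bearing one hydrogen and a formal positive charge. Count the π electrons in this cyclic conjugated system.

4

Check conjugation: every atom in a ring double bond is sp² and brings one electron to the p orbital; the carbocation has an empty p orbital — every position has a p orbital, so the cyclic π system is continuous.
Adding the contributions, 2 × 2 = 4 from the double-bond units + 0 from the CH(+) atom = 4.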